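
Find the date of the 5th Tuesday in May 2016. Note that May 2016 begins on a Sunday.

May 2016 begins on a Sunday, so the first Tuesday is May 3 (2 days later).
The 5th Tuesday is 4 weeks later: 3 + 28 = 31.

2016-05-31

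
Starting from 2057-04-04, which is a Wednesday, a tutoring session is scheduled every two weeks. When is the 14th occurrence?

The 14th occurrence is 13 intervals after the first: 13 × 14 = 182 days after 2057-04-04.
April has 30 days — 26 days to the end of April leaves 156.
May has 31 days (125 left).
June has 30 days (95 left).
July has 31 days (64 left).
August has 31 days (33 left).
September has 30 days (3 left).
3 days into October → 2057-10-03.

2057-10-03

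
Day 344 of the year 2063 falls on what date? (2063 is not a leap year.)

January has 31 days (344 − 31 = 313 remain).
February has 28 days (313 − 28 = 285 remain).
March has 31 days (285 − 31 = 254 remain).
April has 30 days (254 − 30 = 224 remain).
May has 31 days (224 − 31 = 193 remain).
June has 30 days (193 − 30 = 163 remain).
July has 31 days (163 − 31 = 132 remain).
August has 31 days (132 − 31 = 101 remain).
September has 30 days (101 − 30 = 71 remain).
October has 31 days (71 − 31 = 40 remain).
November has 30 days (40 − 30 = 10 remain).
10 into December → December 10.

December 10, 2063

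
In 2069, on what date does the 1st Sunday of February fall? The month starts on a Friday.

2069-02-03

February 2069 begins on a Friday, so the first Sunday is February 3 (2 days later).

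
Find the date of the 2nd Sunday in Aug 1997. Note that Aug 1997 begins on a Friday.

Aug 10, 1997

Aug 1997 begins on a Friday, so the first Sunday is Aug 3 (2 days later).
The 2nd Sunday is 1 weeks later: 3 + 7 = 10.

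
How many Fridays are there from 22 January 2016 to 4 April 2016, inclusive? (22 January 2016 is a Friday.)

22 January 2016 is a Friday; the first Friday on or after it is 22 January 2016.
From 22 January 2016 to 4 April 2016: 9 + 29 + 31 + 4 = 73 days (rest of January, February, March, April).
73 ÷ 7 = 10 full weeks with remainder 3, so 10 more Fridays after the first → 11.

11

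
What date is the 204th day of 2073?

January has 31 days (204 − 31 = 173 remain).
February has 28 days (173 − 28 = 145 remain).
March has 31 days (145 − 31 = 114 remain).
April has 30 days (114 − 30 = 84 remain).
May has 31 days (84 − 31 = 53 remain).
June has 30 days (53 − 30 = 23 remain).
23 into July → July 23.

July 23, 2073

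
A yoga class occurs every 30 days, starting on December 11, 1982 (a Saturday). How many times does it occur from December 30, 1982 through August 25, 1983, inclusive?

8

Occurrences land 30·i days after December 11, 1982 for i = 0, 1, 2, …
December 30, 1982 is 19 days after the start; 19 ÷ 30 = 0 remainder 19; since the remainder is 19, round up to i = 1. First occurrence in the window: #2 on January 10, 1983 (1×30 = 30 days in).
August 25, 1983 is 257 days after the start; 257 ÷ 30 = 8 remainder 17. Last occurrence in the window: #9 on August 8, 1983.
Occurrences #2 through #9: 8 in total.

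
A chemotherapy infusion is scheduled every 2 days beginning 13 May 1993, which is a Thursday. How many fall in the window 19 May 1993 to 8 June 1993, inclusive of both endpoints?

11

Occurrences land 2·i days after 13 May 1993 for i = 0, 1, 2, …
19 May 1993 is 6 days after the start; 6 ÷ 2 = 3 remainder 0. First occurrence in the window: #4 on 19 May 1993 (3×2 = 6 days in).
8 June 1993 is 26 days after the start; 26 ÷ 2 = 13 remainder 0. Last occurrence in the window: #14 on 8 June 1993.
Occurrences #4 through #14: 11 in total.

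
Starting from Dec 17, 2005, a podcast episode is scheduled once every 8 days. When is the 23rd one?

Jun 11, 2006

The 23rd occurrence is 22 intervals after the first: 22 × 8 = 176 days after Dec 17, 2005.
Dec has 31 days — 14 days to the end of Dec leaves 162.
Jan has 31 days (131 left).
Feb has 28 days (103 left).
Mar has 31 days (72 left).
Apr has 30 days (42 left).
May has 31 days (11 left).
11 days into Jun → Jun 11, 2006.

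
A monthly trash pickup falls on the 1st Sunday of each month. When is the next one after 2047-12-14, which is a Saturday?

December 2047 starts on a Sunday, so its 1st Sunday is 2047-12-01.
That is not after 2047-12-14, so look at January 2048.
January 2048 starts on a Wednesday, so its 1st Sunday is 2048-01-05 (4 days in).

2048-01-05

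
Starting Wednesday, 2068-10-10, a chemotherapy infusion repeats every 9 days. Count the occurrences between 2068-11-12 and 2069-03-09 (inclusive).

Occurrences land 9·i days after 2068-10-10 for i = 0, 1, 2, …
2068-11-12 is 33 days after the start; 33 ÷ 9 = 3 remainder 6; since the remainder is 6, round up to i = 4. First occurrence in the window: #5 on 2068-11-15 (4×9 = 36 days in).
2069-03-09 is 150 days after the start; 150 ÷ 9 = 16 remainder 6. Last occurrence in the window: #17 on 2069-03-03.
Occurrences #5 through #17: 13 in total.

13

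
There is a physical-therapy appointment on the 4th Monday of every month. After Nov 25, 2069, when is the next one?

Nov 2069 starts on a Friday; its first Monday is the 4th, so the 4th Monday is the 25th — Nov 25, 2069.
That is not after Nov 25, 2069, so look at Dec 2069.
Dec 2069 starts on a Sunday; its first Monday is the 2nd, so the 4th Monday is the 23rd — Dec 23, 2069.

Dec 23, 2069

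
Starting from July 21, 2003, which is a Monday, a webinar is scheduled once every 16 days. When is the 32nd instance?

The 32nd occurrence is 31 intervals after the first: 31 × 16 = 496 days after July 21, 2003.
July has 31 days — 10 days to the end of July leaves 486.
From end of July to end of 2003 is 153 days (333 left).
January has 31 days (302 left).
February has 29 days (273 left).
March has 31 days (242 left).
April has 30 days (212 left).
May has 31 days (181 left).
June has 30 days (151 left).
July has 31 days (120 left).
August has 31 days (89 left).
September has 30 days (59 left).
October has 31 days (28 left).
28 days into November → November 28, 2004.

November 28, 2004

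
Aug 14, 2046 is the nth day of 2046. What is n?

226

Days in months before Aug: 31 + 28 + 31 + 30 + 31 + 30 + 31 = 212.
Plus 14 days into Aug → day 226.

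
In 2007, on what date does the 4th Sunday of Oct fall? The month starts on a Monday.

Oct 28, 2007

Oct 2007 begins on a Monday, so the first Sunday is Oct 7 (6 days later).
The 4th Sunday is 3 weeks later: 7 + 21 = 28.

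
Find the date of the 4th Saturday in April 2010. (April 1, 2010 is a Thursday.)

April 2010 begins on a Thursday, so the first Saturday is April 3 (2 days later).
The 4th Saturday is 3 weeks later: 3 + 21 = 24.

24 April 2010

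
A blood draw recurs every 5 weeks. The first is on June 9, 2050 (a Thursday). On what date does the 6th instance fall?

The 6th occurrence is 5 intervals after the first: 5 × 35 = 175 days after June 9, 2050.
June has 30 days — 21 days to the end of June leaves 154.
July has 31 days (123 left).
August has 31 days (92 left).
September has 30 days (62 left).
October has 31 days (31 left).
November has 30 days (1 left).
1 day into December → December 1, 2050.

December 1, 2050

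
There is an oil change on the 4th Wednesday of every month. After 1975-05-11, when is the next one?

1975-05-28

May 1975 starts on a Thursday; its first Wednesday is the 7th, so the 4th Wednesday is the 28th — 1975-05-28.
1975-05-28 is after 1975-05-11, so that is the next one.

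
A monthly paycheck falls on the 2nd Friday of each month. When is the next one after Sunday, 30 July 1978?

July 1978 starts on a Saturday; its first Friday is the 7th, so the 2nd Friday is the 14th — 14 July 1978.
That is not after 30 July 1978, so look at August 1978.
August 1978 starts on a Tuesday; its first Friday is the 4th, so the 2nd Friday is the 11th — 11 August 1978.

11 August 1978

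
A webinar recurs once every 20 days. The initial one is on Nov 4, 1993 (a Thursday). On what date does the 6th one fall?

The 6th occurrence is 5 intervals after the first: 5 × 20 = 100 days after Nov 4, 1993.
Nov has 30 days — 26 days to the end of Nov leaves 74.
Dec has 31 days (43 left).
Jan has 31 days (12 left).
12 days into Feb → Feb 12, 1994.

Feb 12, 1994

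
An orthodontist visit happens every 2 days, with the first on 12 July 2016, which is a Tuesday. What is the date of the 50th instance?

The 50th occurrence is 49 intervals after the first: 49 × 2 = 98 days after 12 July 2016.
July has 31 days — 19 days to the end of July leaves 79.
August has 31 days (48 left).
September has 30 days (18 left).
18 days into October → 18 October 2016.

18 October 2016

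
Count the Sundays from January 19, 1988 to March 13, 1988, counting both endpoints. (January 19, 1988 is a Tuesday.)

January 19, 1988 is a Tuesday; the first Sunday on or after it is January 24, 1988 (5 days later).
From January 24, 1988 to March 13, 1988: 7 + 29 + 13 = 49 days (rest of January, February, March).
49 ÷ 7 = 7 full weeks with remainder 0, so 7 more Sundays after the first → 8.

8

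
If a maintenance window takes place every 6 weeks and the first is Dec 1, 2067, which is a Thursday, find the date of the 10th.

Dec 13, 2068

The 10th occurrence is 9 intervals after the first: 9 × 42 = 378 days after Dec 1, 2067.
Dec has 31 days — 30 days to the end of Dec leaves 348.
Jan has 31 days (317 left).
Feb has 29 days (288 left).
Mar has 31 days (257 left).
Apr has 30 days (227 left).
May has 31 days (196 left).
Jun has 30 days (166 left).
Jul has 31 days (135 left).
Aug has 31 days (104 left).
Sep has 30 days (74 left).
Oct has 31 days (43 left).
Nov has 30 days (13 left).
13 days into Dec → Dec 13, 2068.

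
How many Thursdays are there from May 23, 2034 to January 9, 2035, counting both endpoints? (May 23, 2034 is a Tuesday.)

May 23, 2034 is a Tuesday; the first Thursday on or after it is May 25, 2034 (2 days later).
From May 25, 2034 to January 9, 2035: 6 + 30 + 31 + 31 + 30 + 31 + 30 + 31 + 9 = 229 days (rest of May, June, July, August, September, October, November, December, January).
229 ÷ 7 = 32 full weeks with remainder 5, so 32 more Thursdays after the first → 33.

33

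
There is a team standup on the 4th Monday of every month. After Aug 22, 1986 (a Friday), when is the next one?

Aug 25, 1986

Aug 1986 starts on a Friday; its first Monday is the 4th, so the 4th Monday is the 25th — Aug 25, 1986.
Aug 25, 1986 is after Aug 22, 1986, so that is the next one.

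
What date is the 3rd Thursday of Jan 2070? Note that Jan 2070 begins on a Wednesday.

Jan 2070 begins on a Wednesday, so the first Thursday is Jan 2 (1 day later).
The 3rd Thursday is 2 weeks later: 2 + 14 = 16.

Jan 16, 2070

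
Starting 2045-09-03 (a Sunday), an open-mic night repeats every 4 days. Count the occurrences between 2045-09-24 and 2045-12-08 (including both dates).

Occurrences land 4·i days after 2045-09-03 for i = 0, 1, 2, …
2045-09-24 is 21 days after the start; 21 ÷ 4 = 5 remainder 1; since the remainder is 1, round up to i = 6. First occurrence in the window: #7 on 2045-09-27 (6×4 = 24 days in).
2045-12-08 is 96 days after the start; 96 ÷ 4 = 24 remainder 0. Last occurrence in the window: #25 on 2045-12-08.
Occurrences #7 through #25: 19 in total.

19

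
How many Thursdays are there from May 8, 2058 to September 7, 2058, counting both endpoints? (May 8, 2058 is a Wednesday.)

May 8, 2058 is a Wednesday; the first Thursday on or after it is May 9, 2058 (1 day later).
From May 9, 2058 to September 7, 2058: 22 + 30 + 31 + 31 + 7 = 121 days (rest of May, June, July, August, September).
121 ÷ 7 = 17 full weeks with remainder 2, so 17 more Thursdays after the first → 18.

18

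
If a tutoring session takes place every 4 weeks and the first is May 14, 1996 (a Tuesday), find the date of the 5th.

The 5th occurrence is 4 intervals after the first: 4 × 28 = 112 days after May 14, 1996.
May has 31 days — 17 days to the end of May leaves 95.
Jun has 30 days (65 left).
Jul has 31 days (34 left).
Aug has 31 days (3 left).
3 days into Sep → Sep 3, 1996.

Sep 3, 1996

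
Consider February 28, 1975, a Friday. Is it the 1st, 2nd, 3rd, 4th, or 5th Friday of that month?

4th

Day 28 falls in week ⌈28/7⌉ of the month.
Days 1–7 hold the 1st Friday, 8–14 the 2nd, 15–21 the 3rd, 22–28 the 4th, 29–31 the 5th.
28 is in the range for the 4th.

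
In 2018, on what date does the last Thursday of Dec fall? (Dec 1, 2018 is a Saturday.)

Dec 27, 2018

Dec 2018 begins on a Saturday, so the first Thursday is Dec 6 (5 days later).
Dec 2018 has 31 days. Adding weeks: 6, 13, 20, 27 — the last one ≤ 31 is the 27th.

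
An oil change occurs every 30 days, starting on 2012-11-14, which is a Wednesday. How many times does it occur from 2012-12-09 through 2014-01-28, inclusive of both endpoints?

Occurrences land 30·i days after 2012-11-14 for i = 0, 1, 2, …
2012-12-09 is 25 days after the start; 25 ÷ 30 = 0 remainder 25; since the remainder is 25, round up to i = 1. First occurrence in the window: #2 on 2012-12-14 (1×30 = 30 days in).
2014-01-28 is 440 days after the start; 440 ÷ 30 = 14 remainder 20. Last occurrence in the window: #15 on 2014-01-08.
Occurrences #2 through #15: 14 in total.

14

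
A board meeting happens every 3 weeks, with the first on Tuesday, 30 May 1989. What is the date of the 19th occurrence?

12 June 1990

The 19th occurrence is 18 intervals after the first: 18 × 21 = 378 days after 30 May 1989.
May has 31 days — 1 day to the end of May leaves 377.
June has 30 days (347 left).
July has 31 days (316 left).
August has 31 days (285 left).
September has 30 days (255 left).
October has 31 days (224 left).
November has 30 days (194 left).
December has 31 days (163 left).
January has 31 days (132 left).
February has 28 days (104 left).
March has 31 days (73 left).
April has 30 days (43 left).
May has 31 days (12 left).
12 days into June → 12 June 1990.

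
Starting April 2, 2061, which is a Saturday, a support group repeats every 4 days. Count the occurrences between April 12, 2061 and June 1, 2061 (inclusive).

Occurrences land 4·i days after April 2, 2061 for i = 0, 1, 2, …
April 12, 2061 is 10 days after the start; 10 ÷ 4 = 2 remainder 2; since the remainder is 2, round up to i = 3. First occurrence in the window: #4 on April 14, 2061 (3×4 = 12 days in).
June 1, 2061 is 60 days after the start; 60 ÷ 4 = 15 remainder 0. Last occurrence in the window: #16 on June 1, 2061.
Occurrences #4 through #16: 13 in total.

13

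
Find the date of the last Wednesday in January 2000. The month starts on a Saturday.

January 2000 begins on a Saturday, so the first Wednesday is January 5 (4 days later).
January 2000 has 31 days. Adding weeks: 5, 12, 19, 26 — the last one ≤ 31 is the 26th.

January 26, 2000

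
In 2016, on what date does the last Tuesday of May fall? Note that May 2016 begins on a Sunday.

31 May 2016

May 2016 begins on a Sunday, so the first Tuesday is May 3 (2 days later).
May 2016 has 31 days. Adding weeks: 3, 10, 17, 24, 31 — the last one ≤ 31 is the 31st.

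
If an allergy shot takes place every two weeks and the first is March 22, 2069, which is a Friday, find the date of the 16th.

The 16th occurrence is 15 intervals after the first: 15 × 14 = 210 days after March 22, 2069.
March has 31 days — 9 days to the end of March leaves 201.
April has 30 days (171 left).
May has 31 days (140 left).
June has 30 days (110 left).
July has 31 days (79 left).
August has 31 days (48 left).
September has 30 days (18 left).
18 days into October → October 18, 2069.

October 18, 2069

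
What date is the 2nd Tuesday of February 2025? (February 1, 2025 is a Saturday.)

February 2025 begins on a Saturday, so the first Tuesday is February 4 (3 days later).
The 2nd Tuesday is 1 weeks later: 4 + 7 = 11.

2025-02-11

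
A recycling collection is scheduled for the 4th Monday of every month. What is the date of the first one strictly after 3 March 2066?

March 2066 starts on a Monday; its first Monday is the 1st, so the 4th Monday is the 22nd — 22 March 2066.
22 March 2066 is after 3 March 2066, so that is the next one.

22 March 2066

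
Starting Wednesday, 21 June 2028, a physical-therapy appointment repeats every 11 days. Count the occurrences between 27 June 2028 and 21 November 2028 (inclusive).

13

Occurrences land 11·i days after 21 June 2028 for i = 0, 1, 2, …
27 June 2028 is 6 days after the start; 6 ÷ 11 = 0 remainder 6; since the remainder is 6, round up to i = 1. First occurrence in the window: #2 on 2 July 2028 (1×11 = 11 days in).
21 November 2028 is 153 days after the start; 153 ÷ 11 = 13 remainder 10. Last occurrence in the window: #14 on 11 November 2028.
Occurrences #2 through #14: 13 in total.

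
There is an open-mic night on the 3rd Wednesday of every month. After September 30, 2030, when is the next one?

October 16, 2030

September 2030 starts on a Sunday; its first Wednesday is the 4th, so the 3rd Wednesday is the 18th — September 18, 2030.
That is not after September 30, 2030, so look at October 2030.
October 2030 starts on a Tuesday; its first Wednesday is the 2nd, so the 3rd Wednesday is the 16th — October 16, 2030.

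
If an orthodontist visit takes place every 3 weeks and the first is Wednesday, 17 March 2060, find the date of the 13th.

The 13th occurrence is 12 intervals after the first: 12 × 21 = 252 days after 17 March 2060.
March has 31 days — 14 days to the end of March leaves 238.
April has 30 days (208 left).
May has 31 days (177 left).
June has 30 days (147 left).
July has 31 days (116 left).
August has 31 days (85 left).
September has 30 days (55 left).
October has 31 days (24 left).
24 days into November → 24 November 2060.

24 November 2060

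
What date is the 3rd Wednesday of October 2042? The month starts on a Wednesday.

October 2042 begins on a Wednesday, so the first Wednesday is October 1.
The 3rd Wednesday is 2 weeks later: 1 + 14 = 15.

October 15, 2042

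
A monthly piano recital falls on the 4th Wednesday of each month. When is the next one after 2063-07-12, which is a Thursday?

2063-07-25

July 2063 starts on a Sunday; its first Wednesday is the 4th, so the 4th Wednesday is the 25th — 2063-07-25.
2063-07-25 is after 2063-07-12, so that is the next one.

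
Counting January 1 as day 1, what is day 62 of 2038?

March 3, 2038

January has 31 days (62 − 31 = 31 remain).
February has 28 days (31 − 28 = 3 remain).
3 into March → March 3.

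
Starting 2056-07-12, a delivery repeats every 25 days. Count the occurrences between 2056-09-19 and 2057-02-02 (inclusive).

Occurrences land 25·i days after 2056-07-12 for i = 0, 1, 2, …
2056-09-19 is 69 days after the start; 69 ÷ 25 = 2 remainder 19; since the remainder is 19, round up to i = 3. First occurrence in the window: #4 on 2056-09-25 (3×25 = 75 days in).
2057-02-02 is 205 days after the start; 205 ÷ 25 = 8 remainder 5. Last occurrence in the window: #9 on 2057-01-28.
Occurrences #4 through #9: 6 in total.

6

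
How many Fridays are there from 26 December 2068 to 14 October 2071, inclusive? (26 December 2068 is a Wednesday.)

26 December 2068 is a Wednesday; the first Friday on or after it is 28 December 2068 (2 days later).
From 28 December 2068 to 14 October 2071: 3 + 365 + 365 + 287 = 1020 days (rest of 2068, 2069, 2070, to 14 October 2071 in 2071).
1020 ÷ 7 = 145 full weeks with remainder 5, so 145 more Fridays after the first → 146.

146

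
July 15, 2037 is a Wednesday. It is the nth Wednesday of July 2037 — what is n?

3rd

Day 15 falls in week ⌈15/7⌉ of the month.
Days 1–7 hold the 1st Wednesday, 8–14 the 2nd, 15–21 the 3rd, 22–28 the 4th, 29–31 the 5th.
15 is in the range for the 3rd.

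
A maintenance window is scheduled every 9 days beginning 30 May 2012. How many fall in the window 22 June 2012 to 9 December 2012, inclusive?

Occurrences land 9·i days after 30 May 2012 for i = 0, 1, 2, …
22 June 2012 is 23 days after the start; 23 ÷ 9 = 2 remainder 5; since the remainder is 5, round up to i = 3. First occurrence in the window: #4 on 26 June 2012 (3×9 = 27 days in).
9 December 2012 is 193 days after the start; 193 ÷ 9 = 21 remainder 4. Last occurrence in the window: #22 on 5 December 2012.
Occurrences #4 through #22: 19 in total.

19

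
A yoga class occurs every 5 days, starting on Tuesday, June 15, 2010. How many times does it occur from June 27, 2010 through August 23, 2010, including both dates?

11

Occurrences land 5·i days after June 15, 2010 for i = 0, 1, 2, …
June 27, 2010 is 12 days after the start; 12 ÷ 5 = 2 remainder 2; since the remainder is 2, round up to i = 3. First occurrence in the window: #4 on June 30, 2010 (3×5 = 15 days in).
August 23, 2010 is 69 days after the start; 69 ÷ 5 = 13 remainder 4. Last occurrence in the window: #14 on August 19, 2010.
Occurrences #4 through #14: 11 in total.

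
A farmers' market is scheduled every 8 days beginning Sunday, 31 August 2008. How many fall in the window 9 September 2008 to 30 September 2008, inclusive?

2

Occurrences land 8·i days after 31 August 2008 for i = 0, 1, 2, …
9 September 2008 is 9 days after the start; 9 ÷ 8 = 1 remainder 1; since the remainder is 1, round up to i = 2. First occurrence in the window: #3 on 16 September 2008 (2×8 = 16 days in).
30 September 2008 is 30 days after the start; 30 ÷ 8 = 3 remainder 6. Last occurrence in the window: #4 on 24 September 2008.
Occurrences #3 through #4: 2 in total.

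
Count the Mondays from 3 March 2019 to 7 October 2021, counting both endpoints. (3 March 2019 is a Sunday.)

136

3 March 2019 is a Sunday; the first Monday on or after it is 4 March 2019 (1 day later).
From 4 March 2019 to 7 October 2021: 302 + 366 + 280 = 948 days (rest of 2019, 2020, to 7 October 2021 in 2021).
948 ÷ 7 = 135 full weeks with remainder 3, so 135 more Mondays after the first → 136.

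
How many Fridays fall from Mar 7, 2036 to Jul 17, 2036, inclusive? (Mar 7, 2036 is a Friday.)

19

Mar 7, 2036 is a Friday; the first Friday on or after it is Mar 7, 2036.
From Mar 7, 2036 to Jul 17, 2036: 24 + 30 + 31 + 30 + 17 = 132 days (rest of Mar, Apr, May, Jun, Jul).
132 ÷ 7 = 18 full weeks with remainder 6, so 18 more Fridays after the first → 19.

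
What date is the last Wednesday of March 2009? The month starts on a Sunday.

2009-03-25

March 2009 begins on a Sunday, so the first Wednesday is March 4 (3 days later).
March 2009 has 31 days. Adding weeks: 4, 11, 18, 25 — the last one ≤ 31 is the 25th.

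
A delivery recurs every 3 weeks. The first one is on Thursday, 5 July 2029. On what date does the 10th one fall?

The 10th occurrence is 9 intervals after the first: 9 × 21 = 189 days after 5 July 2029.
July has 31 days — 26 days to the end of July leaves 163.
August has 31 days (132 left).
September has 30 days (102 left).
October has 31 days (71 left).
November has 30 days (41 left).
December has 31 days (10 left).
10 days into January → 10 January 2030.

10 January 2030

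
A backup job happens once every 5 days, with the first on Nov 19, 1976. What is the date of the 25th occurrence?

The 25th occurrence is 24 intervals after the first: 24 × 5 = 120 days after Nov 19, 1976.
Nov has 30 days — 11 days to the end of Nov leaves 109.
Dec has 31 days (78 left).
Jan has 31 days (47 left).
Feb has 28 days (19 left).
19 days into Mar → Mar 19, 1977.

Mar 19, 1977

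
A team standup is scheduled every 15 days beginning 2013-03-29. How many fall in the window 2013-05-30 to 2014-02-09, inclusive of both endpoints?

Occurrences land 15·i days after 2013-03-29 for i = 0, 1, 2, …
2013-05-30 is 62 days after the start; 62 ÷ 15 = 4 remainder 2; since the remainder is 2, round up to i = 5. First occurrence in the window: #6 on 2013-06-12 (5×15 = 75 days in).
2014-02-09 is 317 days after the start; 317 ÷ 15 = 21 remainder 2. Last occurrence in the window: #22 on 2014-02-07.
Occurrences #6 through #22: 17 in total.

17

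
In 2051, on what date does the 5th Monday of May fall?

May 2051 begins on a Monday, so the first Monday is May 1.
The 5th Monday is 4 weeks later: 1 + 28 = 29.

2051-05-29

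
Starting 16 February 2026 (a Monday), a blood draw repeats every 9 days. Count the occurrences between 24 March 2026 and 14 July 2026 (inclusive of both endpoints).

13

Occurrences land 9·i days after 16 February 2026 for i = 0, 1, 2, …
24 March 2026 is 36 days after the start; 36 ÷ 9 = 4 remainder 0. First occurrence in the window: #5 on 24 March 2026 (4×9 = 36 days in).
14 July 2026 is 148 days after the start; 148 ÷ 9 = 16 remainder 4. Last occurrence in the window: #17 on 10 July 2026.
Occurrences #5 through #17: 13 in total.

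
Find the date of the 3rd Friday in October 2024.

October 2024 begins on a Tuesday, so the first Friday is October 4 (3 days later).
The 3rd Friday is 2 weeks later: 4 + 14 = 18.

2024-10-18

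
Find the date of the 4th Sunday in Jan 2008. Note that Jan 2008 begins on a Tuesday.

Jan 2008 begins on a Tuesday, so the first Sunday is Jan 6 (5 days later).
The 4th Sunday is 3 weeks later: 6 + 21 = 27.

Jan 27, 2008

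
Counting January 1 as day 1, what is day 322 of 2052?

2052-11-17

January has 31 days (322 − 31 = 291 remain).
February has 29 days (291 − 29 = 262 remain).
March has 31 days (262 − 31 = 231 remain).
April has 30 days (231 − 30 = 201 remain).
May has 31 days (201 − 31 = 170 remain).
June has 30 days (170 − 30 = 140 remain).
July has 31 days (140 − 31 = 109 remain).
August has 31 days (109 − 31 = 78 remain).
September has 30 days (78 − 30 = 48 remain).
October has 31 days (48 − 31 = 17 remain).
17 into November → November 17.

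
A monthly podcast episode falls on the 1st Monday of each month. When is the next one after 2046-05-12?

2046-06-04

May 2046 starts on a Tuesday, so its 1st Monday is 2046-05-07 (6 days in).
That is not after 2046-05-12, so look at June 2046.
June 2046 starts on a Friday, so its 1st Monday is 2046-06-04 (3 days in).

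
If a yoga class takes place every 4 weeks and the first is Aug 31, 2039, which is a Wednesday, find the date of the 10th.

May 9, 2040

The 10th occurrence is 9 intervals after the first: 9 × 28 = 252 days after Aug 31, 2039.
Aug has 31 days — 0 days to the end of Aug leaves 252.
Sep has 30 days (222 left).
Oct has 31 days (191 left).
Nov has 30 days (161 left).
Dec has 31 days (130 left).
Jan has 31 days (99 left).
Feb has 29 days (70 left).
Mar has 31 days (39 left).
Apr has 30 days (9 left).
9 days into May → May 9, 2040.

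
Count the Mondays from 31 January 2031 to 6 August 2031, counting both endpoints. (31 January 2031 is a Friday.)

27

31 January 2031 is a Friday; the first Monday on or after it is 3 February 2031 (3 days later).
From 3 February 2031 to 6 August 2031: 25 + 31 + 30 + 31 + 30 + 31 + 6 = 184 days (rest of February, March, April, May, June, July, August).
184 ÷ 7 = 26 full weeks with remainder 2, so 26 more Mondays after the first → 27.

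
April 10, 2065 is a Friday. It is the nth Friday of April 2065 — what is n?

2nd

Day 10 falls in week ⌈10/7⌉ of the month.
Days 1–7 hold the 1st Friday, 8–14 the 2nd, 15–21 the 3rd, 22–28 the 4th, 29–31 the 5th.
10 is in the range for the 2nd.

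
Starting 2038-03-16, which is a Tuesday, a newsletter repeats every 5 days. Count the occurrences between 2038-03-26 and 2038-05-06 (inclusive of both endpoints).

9

Occurrences land 5·i days after 2038-03-16 for i = 0, 1, 2, …
2038-03-26 is 10 days after the start; 10 ÷ 5 = 2 remainder 0. First occurrence in the window: #3 on 2038-03-26 (2×5 = 10 days in).
2038-05-06 is 51 days after the start; 51 ÷ 5 = 10 remainder 1. Last occurrence in the window: #11 on 2038-05-05.
Occurrences #3 through #11: 9 in total.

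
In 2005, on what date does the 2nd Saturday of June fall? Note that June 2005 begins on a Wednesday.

11 June 2005

June 2005 begins on a Wednesday, so the first Saturday is June 4 (3 days later).
The 2nd Saturday is 1 weeks later: 4 + 7 = 11.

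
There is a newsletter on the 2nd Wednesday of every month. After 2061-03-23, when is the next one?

March 2061 starts on a Tuesday; its first Wednesday is the 2nd, so the 2nd Wednesday is the 9th — 2061-03-09.
That is not after 2061-03-23, so look at April 2061.
April 2061 starts on a Friday; its first Wednesday is the 6th, so the 2nd Wednesday is the 13th — 2061-04-13.

2061-04-13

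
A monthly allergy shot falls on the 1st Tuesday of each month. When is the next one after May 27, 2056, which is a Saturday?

June 6, 2056

May 2056 starts on a Monday, so its 1st Tuesday is May 2, 2056 (1 day in).
That is not after May 27, 2056, so look at June 2056.
June 2056 starts on a Thursday, so its 1st Tuesday is June 6, 2056 (5 days in).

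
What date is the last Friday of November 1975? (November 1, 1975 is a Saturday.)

November 28, 1975

November 1975 begins on a Saturday, so the first Friday is November 7 (6 days later).
November 1975 has 30 days. Adding weeks: 7, 14, 21, 28 — the last one ≤ 30 is the 28th.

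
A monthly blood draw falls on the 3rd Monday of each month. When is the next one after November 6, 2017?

November 20, 2017

November 2017 starts on a Wednesday; its first Monday is the 6th, so the 3rd Monday is the 20th — November 20, 2017.
November 20, 2017 is after November 6, 2017, so that is the next one.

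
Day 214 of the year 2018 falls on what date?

January has 31 days (214 − 31 = 183 remain).
February has 28 days (183 − 28 = 155 remain).
March has 31 days (155 − 31 = 124 remain).
April has 30 days (124 − 30 = 94 remain).
May has 31 days (94 − 31 = 63 remain).
June has 30 days (63 − 30 = 33 remain).
July has 31 days (33 − 31 = 2 remain).
2 into August → August 2.

2 August 2018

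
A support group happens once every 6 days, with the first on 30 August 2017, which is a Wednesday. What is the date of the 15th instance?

The 15th occurrence is 14 intervals after the first: 14 × 6 = 84 days after 30 August 2017.
August has 31 days — 1 day to the end of August leaves 83.
September has 30 days (53 left).
October has 31 days (22 left).
22 days into November → 22 November 2017.

22 November 2017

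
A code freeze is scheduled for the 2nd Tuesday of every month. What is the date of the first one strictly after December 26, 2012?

January 8, 2013

December 2012 starts on a Saturday; its first Tuesday is the 4th, so the 2nd Tuesday is the 11th — December 11, 2012.
That is not after December 26, 2012, so look at January 2013.
January 2013 starts on a Tuesday; its first Tuesday is the 1st, so the 2nd Tuesday is the 8th — January 8, 2013.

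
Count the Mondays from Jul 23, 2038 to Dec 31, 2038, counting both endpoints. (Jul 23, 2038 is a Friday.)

23

Jul 23, 2038 is a Friday; the first Monday on or after it is Jul 26, 2038 (3 days later).
From Jul 26, 2038 to Dec 31, 2038: 5 + 31 + 30 + 31 + 30 + 31 = 158 days (rest of Jul, Aug, Sep, Oct, Nov, Dec).
158 ÷ 7 = 22 full weeks with remainder 4, so 22 more Mondays after the first → 23.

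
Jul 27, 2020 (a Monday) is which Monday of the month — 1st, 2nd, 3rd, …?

Day 27 falls in week ⌈27/7⌉ of the month.
Days 1–7 hold the 1st Monday, 8–14 the 2nd, 15–21 the 3rd, 22–28 the 4th, 29–31 the 5th.
27 is in the range for the 4th.

4th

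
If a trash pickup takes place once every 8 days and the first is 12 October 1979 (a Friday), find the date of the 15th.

The 15th occurrence is 14 intervals after the first: 14 × 8 = 112 days after 12 October 1979.
October has 31 days — 19 days to the end of October leaves 93.
November has 30 days (63 left).
December has 31 days (32 left).
January has 31 days (1 left).
1 day into February → 1 February 1980.

1 February 1980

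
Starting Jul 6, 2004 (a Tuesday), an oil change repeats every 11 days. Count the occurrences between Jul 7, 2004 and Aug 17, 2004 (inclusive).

3

Occurrences land 11·i days after Jul 6, 2004 for i = 0, 1, 2, …
Jul 7, 2004 is 1 day after the start; 1 ÷ 11 = 0 remainder 1; since the remainder is 1, round up to i = 1. First occurrence in the window: #2 on Jul 17, 2004 (1×11 = 11 days in).
Aug 17, 2004 is 42 days after the start; 42 ÷ 11 = 3 remainder 9. Last occurrence in the window: #4 on Aug 8, 2004.
Occurrences #2 through #4: 3 in total.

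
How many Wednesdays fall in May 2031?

4

1 May 2031 is a Thursday; the first Wednesday on or after it is 7 May 2031 (6 days later).
From 7 May 2031 to 31 May 2031 is 31 − 7 = 24 days.
24 ÷ 7 = 3 full weeks with remainder 3, so 3 more Wednesdays after the first → 4.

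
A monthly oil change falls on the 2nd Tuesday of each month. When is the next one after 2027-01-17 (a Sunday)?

2027-02-09

January 2027 starts on a Friday; its first Tuesday is the 5th, so the 2nd Tuesday is the 12th — 2027-01-12.
That is not after 2027-01-17, so look at February 2027.
February 2027 starts on a Monday; its first Tuesday is the 2nd, so the 2nd Tuesday is the 9th — 2027-02-09.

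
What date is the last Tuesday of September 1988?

The first Tuesday of September 1988 is September 6.
September 1988 has 30 days. Adding weeks: 6, 13, 20, 27 — the last one ≤ 30 is the 27th.

September 27, 1988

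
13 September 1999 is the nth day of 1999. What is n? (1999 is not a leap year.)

Days in months before September: 31 + 28 + 31 + 30 + 31 + 30 + 31 + 31 = 243.
Plus 13 days into September → day 256.

256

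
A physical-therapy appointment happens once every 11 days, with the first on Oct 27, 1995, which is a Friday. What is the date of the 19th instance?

May 12, 1996

The 19th occurrence is 18 intervals after the first: 18 × 11 = 198 days after Oct 27, 1995.
Oct has 31 days — 4 days to the end of Oct leaves 194.
Nov has 30 days (164 left).
Dec has 31 days (133 left).
Jan has 31 days (102 left).
Feb has 29 days (73 left).
Mar has 31 days (42 left).
Apr has 30 days (12 left).
12 days into May → May 12, 1996.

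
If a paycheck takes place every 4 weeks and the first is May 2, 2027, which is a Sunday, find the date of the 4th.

July 25, 2027

The 4th occurrence is 3 intervals after the first: 3 × 28 = 84 days after May 2, 2027.
May has 31 days — 29 days to the end of May leaves 55.
June has 30 days (25 left).
25 days into July → July 25, 2027.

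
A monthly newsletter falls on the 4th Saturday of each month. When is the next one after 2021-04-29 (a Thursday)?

2021-05-22

April 2021 starts on a Thursday; its first Saturday is the 3rd, so the 4th Saturday is the 24th — 2021-04-24.
That is not after 2021-04-29, so look at May 2021.
May 2021 starts on a Saturday; its first Saturday is the 1st, so the 4th Saturday is the 22nd — 2021-05-22.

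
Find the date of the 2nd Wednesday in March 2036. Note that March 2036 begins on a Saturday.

March 12, 2036

March 2036 begins on a Saturday, so the first Wednesday is March 5 (4 days later).
The 2nd Wednesday is 1 weeks later: 5 + 7 = 12.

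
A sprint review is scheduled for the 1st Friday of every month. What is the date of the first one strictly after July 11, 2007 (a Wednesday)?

July 2007 starts on a Sunday, so its 1st Friday is July 6, 2007 (5 days in).
That is not after July 11, 2007, so look at August 2007.
August 2007 starts on a Wednesday, so its 1st Friday is August 3, 2007 (2 days in).

August 3, 2007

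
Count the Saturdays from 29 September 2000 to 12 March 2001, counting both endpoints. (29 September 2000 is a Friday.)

24

29 September 2000 is a Friday; the first Saturday on or after it is 30 September 2000 (1 day later).
From 30 September 2000 to 12 March 2001: 0 + 31 + 30 + 31 + 31 + 28 + 12 = 163 days (rest of September, October, November, December, January, February, March).
163 ÷ 7 = 23 full weeks with remainder 2, so 23 more Saturdays after the first → 24.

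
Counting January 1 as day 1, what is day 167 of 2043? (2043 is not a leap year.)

Jun 16, 2043

Jan has 31 days (167 − 31 = 136 remain).
Feb has 28 days (136 − 28 = 108 remain).
Mar has 31 days (108 − 31 = 77 remain).
Apr has 30 days (77 − 30 = 47 remain).
May has 31 days (47 − 31 = 16 remain).
16 into Jun → Jun 16.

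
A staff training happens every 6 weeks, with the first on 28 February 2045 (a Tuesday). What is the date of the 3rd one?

23 May 2045

The 3rd occurrence is 2 intervals after the first: 2 × 42 = 84 days after 28 February 2045.
February has 28 days — 0 days to the end of February leaves 84.
March has 31 days (53 left).
April has 30 days (23 left).
23 days into May → 23 May 2045.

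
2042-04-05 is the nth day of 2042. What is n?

Days in months before April: 31 + 28 + 31 = 90.
Plus 5 days into April → day 95.

95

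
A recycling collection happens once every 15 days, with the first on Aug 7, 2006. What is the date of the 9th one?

The 9th occurrence is 8 intervals after the first: 8 × 15 = 120 days after Aug 7, 2006.
Aug has 31 days — 24 days to the end of Aug leaves 96.
Sep has 30 days (66 left).
Oct has 31 days (35 left).
Nov has 30 days (5 left).
5 days into Dec → Dec 5, 2006.

Dec 5, 2006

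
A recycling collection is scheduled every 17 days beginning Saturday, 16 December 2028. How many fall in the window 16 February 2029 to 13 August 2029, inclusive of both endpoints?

Occurrences land 17·i days after 16 December 2028 for i = 0, 1, 2, …
16 February 2029 is 62 days after the start; 62 ÷ 17 = 3 remainder 11; since the remainder is 11, round up to i = 4. First occurrence in the window: #5 on 22 February 2029 (4×17 = 68 days in).
13 August 2029 is 240 days after the start; 240 ÷ 17 = 14 remainder 2. Last occurrence in the window: #15 on 11 August 2029.
Occurrences #5 through #15: 11 in total.

11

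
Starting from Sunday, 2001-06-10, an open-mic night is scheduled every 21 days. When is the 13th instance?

2002-02-17

The 13th occurrence is 12 intervals after the first: 12 × 21 = 252 days after 2001-06-10.
June has 30 days — 20 days to the end of June leaves 232.
July has 31 days (201 left).
August has 31 days (170 left).
September has 30 days (140 left).
October has 31 days (109 left).
November has 30 days (79 left).
December has 31 days (48 left).
January has 31 days (17 left).
17 days into February → 2002-02-17.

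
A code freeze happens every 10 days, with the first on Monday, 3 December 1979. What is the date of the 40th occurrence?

The 40th occurrence is 39 intervals after the first: 39 × 10 = 390 days after 3 December 1979.
December has 31 days — 28 days to the end of December leaves 362.
January has 31 days (331 left).
February has 29 days (302 left).
March has 31 days (271 left).
April has 30 days (241 left).
May has 31 days (210 left).
June has 30 days (180 left).
July has 31 days (149 left).
August has 31 days (118 left).
September has 30 days (88 left).
October has 31 days (57 left).
November has 30 days (27 left).
27 days into December → 27 December 1980.

27 December 1980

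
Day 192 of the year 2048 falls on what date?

January has 31 days (192 − 31 = 161 remain).
February has 29 days (161 − 29 = 132 remain).
March has 31 days (132 − 31 = 101 remain).
April has 30 days (101 − 30 = 71 remain).
May has 31 days (71 − 31 = 40 remain).
June has 30 days (40 − 30 = 10 remain).
10 into July → July 10.

July 10, 2048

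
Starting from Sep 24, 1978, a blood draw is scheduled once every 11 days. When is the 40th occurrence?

Nov 27, 1979

The 40th occurrence is 39 intervals after the first: 39 × 11 = 429 days after Sep 24, 1978.
Sep has 30 days — 6 days to the end of Sep leaves 423.
From end of Sep to end of 1978 is 92 days (331 left).
Jan has 31 days (300 left).
Feb has 28 days (272 left).
Mar has 31 days (241 left).
Apr has 30 days (211 left).
May has 31 days (180 left).
Jun has 30 days (150 left).
Jul has 31 days (119 left).
Aug has 31 days (88 left).
Sep has 30 days (58 left).
Oct has 31 days (27 left).
27 days into Nov → Nov 27, 1979.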